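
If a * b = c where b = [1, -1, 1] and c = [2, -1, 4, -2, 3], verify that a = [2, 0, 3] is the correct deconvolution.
Forward-compute [2, 0, 3] * [1, -1, 1]: c[0] = 2×1 = 2; c[1] = 2×-1 + 0×1 = -2; c[2] = 2×1 + 0×-1 + 3×1 = 5; c[3] = 0×1 + 3×-1 = -3; c[4] = 3×1 = 3 → [2, -2, 5, -3, 3]. Does not match given c = [2, -1, 4, -2, 3].

Not verified. [2, 0, 3] * [1, -1, 1] = [2, -2, 5, -3, 3], which differs from [2, -1, 4, -2, 3] at index 1.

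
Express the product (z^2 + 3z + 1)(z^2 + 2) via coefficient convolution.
Ascending coefficients: a = [1, 3, 1], b = [2, 0, 1]. c[0] = 1×2 = 2; c[1] = 1×0 + 3×2 = 6; c[2] = 1×1 + 3×0 + 1×2 = 3; c[3] = 3×1 + 1×0 = 3; c[4] = 1×1 = 1. Result coefficients: [2, 6, 3, 3, 1] → z^4 + 3z^3 + 3z^2 + 6z + 2

z^4 + 3z^3 + 3z^2 + 6z + 2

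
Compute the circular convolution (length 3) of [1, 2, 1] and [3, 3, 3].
Use y[k] = Σ_j x[j]·h[(k-j) mod 3]. y[0] = 1×3 + 2×3 + 1×3 = 12; y[1] = 1×3 + 2×3 + 1×3 = 12; y[2] = 1×3 + 2×3 + 1×3 = 12. Result: [12, 12, 12]

[12, 12, 12]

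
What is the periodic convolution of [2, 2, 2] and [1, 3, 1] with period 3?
Use y[k] = Σ_j u[j]·v[(k-j) mod 3]. y[0] = 2×1 + 2×1 + 2×3 = 10; y[1] = 2×3 + 2×1 + 2×1 = 10; y[2] = 2×1 + 2×3 + 2×1 = 10. Result: [10, 10, 10]

[10, 10, 10]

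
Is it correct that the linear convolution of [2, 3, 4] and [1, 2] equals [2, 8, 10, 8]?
Recompute linear convolution of [2, 3, 4] and [1, 2]: y[0] = 2×1 = 2; y[1] = 2×2 + 3×1 = 7; y[2] = 3×2 + 4×1 = 10; y[3] = 4×2 = 8 → [2, 7, 10, 8]. Compare to given [2, 8, 10, 8]: they differ at index 1: given 8, correct 7, so answer: No

No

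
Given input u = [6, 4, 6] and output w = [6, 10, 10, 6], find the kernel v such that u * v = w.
Output length 4 = len(u) + len(v) - 1 ⇒ len(v) = 2. Solve v forward using v[k] = (w[k] - Σ_{i≥1} u[i]·v[k-i]) / u[0]: v[0] = w[0] / u[0] = 6 / 6 = 1; v[1] = (w[1] - 4×1) / u[0] = (10 - 4×1) / 6 = 1. So v = [1, 1]. Forward-check [6, 4, 6] * [1, 1]: w[0] = 6×1 = 6; w[1] = 6×1 + 4×1 = 10; w[2] = 4×1 + 6×1 = 10; w[3] = 6×1 = 6 → [6, 10, 10, 6] ✓

[1, 1]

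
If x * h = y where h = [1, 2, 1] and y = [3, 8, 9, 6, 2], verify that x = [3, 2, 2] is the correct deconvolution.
Forward-compute [3, 2, 2] * [1, 2, 1]: y[0] = 3×1 = 3; y[1] = 3×2 + 2×1 = 8; y[2] = 3×1 + 2×2 + 2×1 = 9; y[3] = 2×1 + 2×2 = 6; y[4] = 2×1 = 2 → [3, 8, 9, 6, 2]. Matches given y = [3, 8, 9, 6, 2], so verified.

Verified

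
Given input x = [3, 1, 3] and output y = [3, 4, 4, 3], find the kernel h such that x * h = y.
Output length 4 = len(x) + len(h) - 1 ⇒ len(h) = 2. Solve h forward using h[k] = (y[k] - Σ_{i≥1} x[i]·h[k-i]) / x[0]: h[0] = y[0] / x[0] = 3 / 3 = 1; h[1] = (y[1] - 1×1) / x[0] = (4 - 1×1) / 3 = 1. So h = [1, 1]. Forward-check [3, 1, 3] * [1, 1]: y[0] = 3×1 = 3; y[1] = 3×1 + 1×1 = 4; y[2] = 1×1 + 3×1 = 4; y[3] = 3×1 = 3 → [3, 4, 4, 3] ✓

[1, 1]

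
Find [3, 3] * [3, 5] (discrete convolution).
y[0] = 3×3 = 9; y[1] = 3×5 + 3×3 = 24; y[2] = 3×5 = 15

[9, 24, 15]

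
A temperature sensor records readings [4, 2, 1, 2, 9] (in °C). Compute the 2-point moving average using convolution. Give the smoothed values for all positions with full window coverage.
2-point moving average kernel = [1, 1]. Apply in 'valid' mode (full window coverage): avg[0] = (4 + 2) / 2 = 3.0; avg[1] = (2 + 1) / 2 = 1.5; avg[2] = (1 + 2) / 2 = 1.5; avg[3] = (2 + 9) / 2 = 5.5. Smoothed values: [3.0, 1.5, 1.5, 5.5]

[3.0, 1.5, 1.5, 5.5]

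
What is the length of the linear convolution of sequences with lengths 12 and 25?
Linear/full convolution length: m + n - 1 = 12 + 25 - 1 = 36

36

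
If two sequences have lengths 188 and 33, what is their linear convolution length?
Linear/full convolution length: m + n - 1 = 188 + 33 - 1 = 220

220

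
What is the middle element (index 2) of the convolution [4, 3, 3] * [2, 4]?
Use y[k] = Σ_i a[i]·b[k-i] at k=2. y[2] = 3×4 + 3×2 = 18

18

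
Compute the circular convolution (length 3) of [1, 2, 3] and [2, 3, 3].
Use y[k] = Σ_j a[j]·b[(k-j) mod 3]. y[0] = 1×2 + 2×3 + 3×3 = 17; y[1] = 1×3 + 2×2 + 3×3 = 16; y[2] = 1×3 + 2×3 + 3×2 = 15. Result: [17, 16, 15]

[17, 16, 15]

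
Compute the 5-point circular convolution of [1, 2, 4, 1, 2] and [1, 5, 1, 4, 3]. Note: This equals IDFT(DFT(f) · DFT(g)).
Either evaluate y[k] = Σ_j f[j]·g[(k-j) mod 5] directly, or use IDFT(DFT(f) · DFT(g)). y[0] = 1×1 + 2×3 + 4×4 + 1×1 + 2×5 = 34; y[1] = 1×5 + 2×1 + 4×3 + 1×4 + 2×1 = 25; y[2] = 1×1 + 2×5 + 4×1 + 1×3 + 2×4 = 26; y[3] = 1×4 + 2×1 + 4×5 + 1×1 + 2×3 = 33; y[4] = 1×3 + 2×4 + 4×1 + 1×5 + 2×1 = 22. Result: [34, 25, 26, 33, 22]

[34, 25, 26, 33, 22]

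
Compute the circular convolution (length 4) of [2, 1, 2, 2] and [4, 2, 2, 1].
Use y[k] = Σ_j x[j]·h[(k-j) mod 4]. y[0] = 2×4 + 1×1 + 2×2 + 2×2 = 17; y[1] = 2×2 + 1×4 + 2×1 + 2×2 = 14; y[2] = 2×2 + 1×2 + 2×4 + 2×1 = 16; y[3] = 2×1 + 1×2 + 2×2 + 2×4 = 16. Result: [17, 14, 16, 16]

[17, 14, 16, 16]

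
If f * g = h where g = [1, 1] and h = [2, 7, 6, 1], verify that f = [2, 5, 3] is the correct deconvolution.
Forward-compute [2, 5, 3] * [1, 1]: h[0] = 2×1 = 2; h[1] = 2×1 + 5×1 = 7; h[2] = 5×1 + 3×1 = 8; h[3] = 3×1 = 3 → [2, 7, 8, 3]. Does not match given h = [2, 7, 6, 1].

Not verified. [2, 5, 3] * [1, 1] = [2, 7, 8, 3], which differs from [2, 7, 6, 1] at index 2.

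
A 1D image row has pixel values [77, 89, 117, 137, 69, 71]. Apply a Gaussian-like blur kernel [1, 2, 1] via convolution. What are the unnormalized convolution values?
Convolve image row [77, 89, 117, 137, 69, 71] with kernel [1, 2, 1]: y[0] = 77×1 = 77; y[1] = 77×2 + 89×1 = 243; y[2] = 77×1 + 89×2 + 117×1 = 372; y[3] = 89×1 + 117×2 + 137×1 = 460; y[4] = 117×1 + 137×2 + 69×1 = 460; y[5] = 137×1 + 69×2 + 71×1 = 346; y[6] = 69×1 + 71×2 = 211; y[7] = 71×1 = 71 → [77, 243, 372, 460, 460, 346, 211, 71]. Normalization factor = sum(kernel) = 4.

[77, 243, 372, 460, 460, 346, 211, 71]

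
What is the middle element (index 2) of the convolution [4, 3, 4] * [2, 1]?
Use y[k] = Σ_i a[i]·b[k-i] at k=2. y[2] = 3×1 + 4×2 = 11

11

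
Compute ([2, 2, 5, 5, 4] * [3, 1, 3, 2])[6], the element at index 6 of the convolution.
Use y[k] = Σ_i a[i]·b[k-i] at k=6. y[6] = 5×2 + 4×3 = 22

22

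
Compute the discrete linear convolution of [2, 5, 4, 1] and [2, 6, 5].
y[0] = 2×2 = 4; y[1] = 2×6 + 5×2 = 22; y[2] = 2×5 + 5×6 + 4×2 = 48; y[3] = 5×5 + 4×6 + 1×2 = 51; y[4] = 4×5 + 1×6 = 26; y[5] = 1×5 = 5

[4, 22, 48, 51, 26, 5]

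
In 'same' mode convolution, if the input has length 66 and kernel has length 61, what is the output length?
'Same' mode returns an output with the same length as the input: 66

66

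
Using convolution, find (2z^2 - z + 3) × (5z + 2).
Ascending coefficients: a = [3, -1, 2], b = [2, 5]. c[0] = 3×2 = 6; c[1] = 3×5 + -1×2 = 13; c[2] = -1×5 + 2×2 = -1; c[3] = 2×5 = 10. Result coefficients: [6, 13, -1, 10] → 10z^3 - z^2 + 13z + 6

10z^3 - z^2 + 13z + 6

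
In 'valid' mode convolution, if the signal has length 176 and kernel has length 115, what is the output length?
'Valid' mode counts only positions where the kernel fully overlaps the signal: m - n + 1 = 176 - 115 + 1 = 62

62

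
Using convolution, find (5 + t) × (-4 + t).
Ascending coefficients: a = [5, 1], b = [-4, 1]. c[0] = 5×-4 = -20; c[1] = 5×1 + 1×-4 = 1; c[2] = 1×1 = 1. Result coefficients: [-20, 1, 1] → -20 + t + t^2

-20 + t + t^2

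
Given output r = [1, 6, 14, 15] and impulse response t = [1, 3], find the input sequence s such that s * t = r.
Deconvolve r=[1, 6, 14, 15] by t=[1, 3]. Since t[0]=1, solve forward: s[0] = r[0] / 1 = 1; s[1] = (r[1] - 1×3) / 1 = 3; s[2] = (r[2] - 3×3) / 1 = 5. So s = [1, 3, 5]. Check by forward convolution: r[0] = 1×1 = 1; r[1] = 1×3 + 3×1 = 6; r[2] = 3×3 + 5×1 = 14; r[3] = 5×3 = 15

[1, 3, 5]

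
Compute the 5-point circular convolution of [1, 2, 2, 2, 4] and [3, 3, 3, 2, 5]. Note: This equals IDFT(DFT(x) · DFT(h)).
Either evaluate y[k] = Σ_j x[j]·h[(k-j) mod 5] directly, or use IDFT(DFT(x) · DFT(h)). y[0] = 1×3 + 2×5 + 2×2 + 2×3 + 4×3 = 35; y[1] = 1×3 + 2×3 + 2×5 + 2×2 + 4×3 = 35; y[2] = 1×3 + 2×3 + 2×3 + 2×5 + 4×2 = 33; y[3] = 1×2 + 2×3 + 2×3 + 2×3 + 4×5 = 40; y[4] = 1×5 + 2×2 + 2×3 + 2×3 + 4×3 = 33. Result: [35, 35, 33, 40, 33]

[35, 35, 33, 40, 33]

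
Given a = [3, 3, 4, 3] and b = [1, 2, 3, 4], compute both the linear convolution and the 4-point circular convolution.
Linear: y_lin[0] = 3×1 = 3; y_lin[1] = 3×2 + 3×1 = 9; y_lin[2] = 3×3 + 3×2 + 4×1 = 19; y_lin[3] = 3×4 + 3×3 + 4×2 + 3×1 = 32; y_lin[4] = 3×4 + 4×3 + 3×2 = 30; y_lin[5] = 4×4 + 3×3 = 25; y_lin[6] = 3×4 = 12 → [3, 9, 19, 32, 30, 25, 12]. Circular (length 4): y[0] = 3×1 + 3×4 + 4×3 + 3×2 = 33; y[1] = 3×2 + 3×1 + 4×4 + 3×3 = 34; y[2] = 3×3 + 3×2 + 4×1 + 3×4 = 31; y[3] = 3×4 + 3×3 + 4×2 + 3×1 = 32 → [33, 34, 31, 32]

Linear: [3, 9, 19, 32, 30, 25, 12], Circular: [33, 34, 31, 32]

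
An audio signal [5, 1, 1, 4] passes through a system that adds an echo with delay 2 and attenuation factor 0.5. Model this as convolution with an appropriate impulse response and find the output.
Direct-path + delayed-attenuated-path model → impulse response h = [1, 0, 0.5] (1 at lag 0, 0.5 at lag 2). Output y[n] = x[n] + 0.5·x[n - 2] (with x[n] = 0 outside 0..3): y[0] = 5 + 0.5×0 = 5; y[1] = 1 + 0.5×0 = 1; y[2] = 1 + 0.5×5 = 3.5; y[3] = 4 + 0.5×1 = 4.5; y[4] = 0 + 0.5×1 = 0.5; y[5] = 0 + 0.5×4 = 2.0. So y = [5, 1, 3.5, 4.5, 0.5, 2.0]

[5, 1, 3.5, 4.5, 0.5, 2.0]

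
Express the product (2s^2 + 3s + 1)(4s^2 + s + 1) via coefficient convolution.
Ascending coefficients: a = [1, 3, 2], b = [1, 1, 4]. c[0] = 1×1 = 1; c[1] = 1×1 + 3×1 = 4; c[2] = 1×4 + 3×1 + 2×1 = 9; c[3] = 3×4 + 2×1 = 14; c[4] = 2×4 = 8. Result coefficients: [1, 4, 9, 14, 8] → 8s^4 + 14s^3 + 9s^2 + 4s + 1

8s^4 + 14s^3 + 9s^2 + 4s + 1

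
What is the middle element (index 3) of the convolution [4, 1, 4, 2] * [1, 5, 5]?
Use y[k] = Σ_i a[i]·b[k-i] at k=3. y[3] = 1×5 + 4×5 + 2×1 = 27

27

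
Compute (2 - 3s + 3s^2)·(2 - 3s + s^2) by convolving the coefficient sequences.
Ascending coefficients: a = [2, -3, 3], b = [2, -3, 1]. c[0] = 2×2 = 4; c[1] = 2×-3 + -3×2 = -12; c[2] = 2×1 + -3×-3 + 3×2 = 17; c[3] = -3×1 + 3×-3 = -12; c[4] = 3×1 = 3. Result coefficients: [4, -12, 17, -12, 3] → 4 - 12s + 17s^2 - 12s^3 + 3s^4

4 - 12s + 17s^2 - 12s^3 + 3s^4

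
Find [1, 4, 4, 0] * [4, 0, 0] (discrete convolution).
y[0] = 1×4 = 4; y[1] = 1×0 + 4×4 = 16; y[2] = 1×0 + 4×0 + 4×4 = 16; y[3] = 4×0 + 4×0 + 0×4 = 0; y[4] = 4×0 + 0×0 = 0; y[5] = 0×0 = 0

[4, 16, 16, 0, 0, 0]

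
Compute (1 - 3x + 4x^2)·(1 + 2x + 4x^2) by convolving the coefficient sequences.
Ascending coefficients: a = [1, -3, 4], b = [1, 2, 4]. c[0] = 1×1 = 1; c[1] = 1×2 + -3×1 = -1; c[2] = 1×4 + -3×2 + 4×1 = 2; c[3] = -3×4 + 4×2 = -4; c[4] = 4×4 = 16. Result coefficients: [1, -1, 2, -4, 16] → 1 - x + 2x^2 - 4x^3 + 16x^4

1 - x + 2x^2 - 4x^3 + 16x^4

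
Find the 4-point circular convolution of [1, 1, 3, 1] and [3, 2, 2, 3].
Use y[k] = Σ_j s[j]·t[(k-j) mod 4]. y[0] = 1×3 + 1×3 + 3×2 + 1×2 = 14; y[1] = 1×2 + 1×3 + 3×3 + 1×2 = 16; y[2] = 1×2 + 1×2 + 3×3 + 1×3 = 16; y[3] = 1×3 + 1×2 + 3×2 + 1×3 = 14. Result: [14, 16, 16, 14]

[14, 16, 16, 14]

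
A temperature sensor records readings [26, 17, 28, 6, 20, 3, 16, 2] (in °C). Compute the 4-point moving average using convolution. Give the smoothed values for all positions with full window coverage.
4-point moving average kernel = [1, 1, 1, 1]. Apply in 'valid' mode (full window coverage): avg[0] = (26 + 17 + 28 + 6) / 4 = 19.25; avg[1] = (17 + 28 + 6 + 20) / 4 = 17.75; avg[2] = (28 + 6 + 20 + 3) / 4 = 14.25; avg[3] = (6 + 20 + 3 + 16) / 4 = 11.25; avg[4] = (20 + 3 + 16 + 2) / 4 = 10.25. Smoothed values: [19.25, 17.75, 14.25, 11.25, 10.25]

[19.25, 17.75, 14.25, 11.25, 10.25]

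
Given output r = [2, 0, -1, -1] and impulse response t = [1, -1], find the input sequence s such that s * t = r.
Deconvolve r=[2, 0, -1, -1] by t=[1, -1]. Since t[0]=1, solve forward: s[0] = r[0] / 1 = 2; s[1] = (r[1] - 2×-1) / 1 = 2; s[2] = (r[2] - 2×-1) / 1 = 1. So s = [2, 2, 1]. Check by forward convolution: r[0] = 2×1 = 2; r[1] = 2×-1 + 2×1 = 0; r[2] = 2×-1 + 1×1 = -1; r[3] = 1×-1 = -1

[2, 2, 1]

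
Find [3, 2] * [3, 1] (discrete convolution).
y[0] = 3×3 = 9; y[1] = 3×1 + 2×3 = 9; y[2] = 2×1 = 2

[9, 9, 2]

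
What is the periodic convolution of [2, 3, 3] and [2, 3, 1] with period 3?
Use y[k] = Σ_j x[j]·h[(k-j) mod 3]. y[0] = 2×2 + 3×1 + 3×3 = 16; y[1] = 2×3 + 3×2 + 3×1 = 15; y[2] = 2×1 + 3×3 + 3×2 = 17. Result: [16, 15, 17]

[16, 15, 17]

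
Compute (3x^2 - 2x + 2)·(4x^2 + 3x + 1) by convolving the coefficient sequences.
Ascending coefficients: a = [2, -2, 3], b = [1, 3, 4]. c[0] = 2×1 = 2; c[1] = 2×3 + -2×1 = 4; c[2] = 2×4 + -2×3 + 3×1 = 5; c[3] = -2×4 + 3×3 = 1; c[4] = 3×4 = 12. Result coefficients: [2, 4, 5, 1, 12] → 12x^4 + x^3 + 5x^2 + 4x + 2

12x^4 + x^3 + 5x^2 + 4x + 2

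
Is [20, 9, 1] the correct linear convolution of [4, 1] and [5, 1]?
Recompute linear convolution of [4, 1] and [5, 1]: y[0] = 4×5 = 20; y[1] = 4×1 + 1×5 = 9; y[2] = 1×1 = 1 → [20, 9, 1]. Given [20, 9, 1] matches, so answer: Yes

Yes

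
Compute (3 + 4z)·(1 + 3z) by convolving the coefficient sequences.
Ascending coefficients: a = [3, 4], b = [1, 3]. c[0] = 3×1 = 3; c[1] = 3×3 + 4×1 = 13; c[2] = 4×3 = 12. Result coefficients: [3, 13, 12] → 3 + 13z + 12z^2

3 + 13z + 12z^2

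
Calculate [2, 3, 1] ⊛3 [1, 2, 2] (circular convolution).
Use y[k] = Σ_j a[j]·b[(k-j) mod 3]. y[0] = 2×1 + 3×2 + 1×2 = 10; y[1] = 2×2 + 3×1 + 1×2 = 9; y[2] = 2×2 + 3×2 + 1×1 = 11. Result: [10, 9, 11]

[10, 9, 11]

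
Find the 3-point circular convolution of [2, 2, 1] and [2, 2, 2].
Use y[k] = Σ_j u[j]·v[(k-j) mod 3]. y[0] = 2×2 + 2×2 + 1×2 = 10; y[1] = 2×2 + 2×2 + 1×2 = 10; y[2] = 2×2 + 2×2 + 1×2 = 10. Result: [10, 10, 10]

[10, 10, 10]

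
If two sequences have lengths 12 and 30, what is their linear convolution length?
Linear/full convolution length: m + n - 1 = 12 + 30 - 1 = 41

41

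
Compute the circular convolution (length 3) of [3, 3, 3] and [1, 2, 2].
Use y[k] = Σ_j x[j]·h[(k-j) mod 3]. y[0] = 3×1 + 3×2 + 3×2 = 15; y[1] = 3×2 + 3×1 + 3×2 = 15; y[2] = 3×2 + 3×2 + 3×1 = 15. Result: [15, 15, 15]

[15, 15, 15]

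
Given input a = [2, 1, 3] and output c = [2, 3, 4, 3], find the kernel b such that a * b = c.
Output length 4 = len(a) + len(b) - 1 ⇒ len(b) = 2. Solve b forward using b[k] = (c[k] - Σ_{i≥1} a[i]·b[k-i]) / a[0]: b[0] = c[0] / a[0] = 2 / 2 = 1; b[1] = (c[1] - 1×1) / a[0] = (3 - 1×1) / 2 = 1. So b = [1, 1]. Forward-check [2, 1, 3] * [1, 1]: c[0] = 2×1 = 2; c[1] = 2×1 + 1×1 = 3; c[2] = 1×1 + 3×1 = 4; c[3] = 3×1 = 3 → [2, 3, 4, 3] ✓

[1, 1]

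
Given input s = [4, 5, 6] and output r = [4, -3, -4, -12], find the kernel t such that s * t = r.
Output length 4 = len(s) + len(t) - 1 ⇒ len(t) = 2. Solve t forward using t[k] = (r[k] - Σ_{i≥1} s[i]·t[k-i]) / s[0]: t[0] = r[0] / s[0] = 4 / 4 = 1; t[1] = (r[1] - 5×1) / s[0] = (-3 - 5×1) / 4 = -2. So t = [1, -2]. Forward-check [4, 5, 6] * [1, -2]: r[0] = 4×1 = 4; r[1] = 4×-2 + 5×1 = -3; r[2] = 5×-2 + 6×1 = -4; r[3] = 6×-2 = -12 → [4, -3, -4, -12] ✓

[1, -2]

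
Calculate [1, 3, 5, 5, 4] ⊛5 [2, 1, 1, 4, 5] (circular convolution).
Use y[k] = Σ_j f[j]·g[(k-j) mod 5]. y[0] = 1×2 + 3×5 + 5×4 + 5×1 + 4×1 = 46; y[1] = 1×1 + 3×2 + 5×5 + 5×4 + 4×1 = 56; y[2] = 1×1 + 3×1 + 5×2 + 5×5 + 4×4 = 55; y[3] = 1×4 + 3×1 + 5×1 + 5×2 + 4×5 = 42; y[4] = 1×5 + 3×4 + 5×1 + 5×1 + 4×2 = 35. Result: [46, 56, 55, 42, 35]

[46, 56, 55, 42, 35]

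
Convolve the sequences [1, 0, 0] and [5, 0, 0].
y[0] = 1×5 = 5; y[1] = 1×0 + 0×5 = 0; y[2] = 1×0 + 0×0 + 0×5 = 0; y[3] = 0×0 + 0×0 = 0; y[4] = 0×0 = 0

[5, 0, 0, 0, 0]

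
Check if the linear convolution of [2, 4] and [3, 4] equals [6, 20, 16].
Recompute linear convolution of [2, 4] and [3, 4]: y[0] = 2×3 = 6; y[1] = 2×4 + 4×3 = 20; y[2] = 4×4 = 16 → [6, 20, 16]. Given [6, 20, 16] matches, so answer: Yes

Yes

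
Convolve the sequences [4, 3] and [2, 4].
y[0] = 4×2 = 8; y[1] = 4×4 + 3×2 = 22; y[2] = 3×4 = 12

[8, 22, 12]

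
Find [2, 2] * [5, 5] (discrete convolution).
y[0] = 2×5 = 10; y[1] = 2×5 + 2×5 = 20; y[2] = 2×5 = 10

[10, 20, 10]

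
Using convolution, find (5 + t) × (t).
Ascending coefficients: a = [5, 1], b = [0, 1]. c[0] = 5×0 = 0; c[1] = 5×1 + 1×0 = 5; c[2] = 1×1 = 1. Result coefficients: [0, 5, 1] → 5t + t^2

5t + t^2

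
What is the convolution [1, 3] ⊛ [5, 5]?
y[0] = 1×5 = 5; y[1] = 1×5 + 3×5 = 20; y[2] = 3×5 = 15

[5, 20, 15]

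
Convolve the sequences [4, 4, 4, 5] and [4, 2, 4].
y[0] = 4×4 = 16; y[1] = 4×2 + 4×4 = 24; y[2] = 4×4 + 4×2 + 4×4 = 40; y[3] = 4×4 + 4×2 + 5×4 = 44; y[4] = 4×4 + 5×2 = 26; y[5] = 5×4 = 20

[16, 24, 40, 44, 26, 20]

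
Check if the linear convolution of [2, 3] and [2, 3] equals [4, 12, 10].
Recompute linear convolution of [2, 3] and [2, 3]: y[0] = 2×2 = 4; y[1] = 2×3 + 3×2 = 12; y[2] = 3×3 = 9 → [4, 12, 9]. Compare to given [4, 12, 10]: they differ at index 2: given 10, correct 9, so answer: No

No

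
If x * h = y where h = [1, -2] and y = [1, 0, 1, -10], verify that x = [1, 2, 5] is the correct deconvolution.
Forward-compute [1, 2, 5] * [1, -2]: y[0] = 1×1 = 1; y[1] = 1×-2 + 2×1 = 0; y[2] = 2×-2 + 5×1 = 1; y[3] = 5×-2 = -10 → [1, 0, 1, -10]. Matches given y = [1, 0, 1, -10], so verified.

Verified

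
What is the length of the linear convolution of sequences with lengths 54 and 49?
Linear/full convolution length: m + n - 1 = 54 + 49 - 1 = 102

102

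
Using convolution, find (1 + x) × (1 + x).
Ascending coefficients: a = [1, 1], b = [1, 1]. c[0] = 1×1 = 1; c[1] = 1×1 + 1×1 = 2; c[2] = 1×1 = 1. Result coefficients: [1, 2, 1] → 1 + 2x + x^2

1 + 2x + x^2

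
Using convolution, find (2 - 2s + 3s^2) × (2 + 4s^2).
Ascending coefficients: a = [2, -2, 3], b = [2, 0, 4]. c[0] = 2×2 = 4; c[1] = 2×0 + -2×2 = -4; c[2] = 2×4 + -2×0 + 3×2 = 14; c[3] = -2×4 + 3×0 = -8; c[4] = 3×4 = 12. Result coefficients: [4, -4, 14, -8, 12] → 4 - 4s + 14s^2 - 8s^3 + 12s^4

4 - 4s + 14s^2 - 8s^3 + 12s^4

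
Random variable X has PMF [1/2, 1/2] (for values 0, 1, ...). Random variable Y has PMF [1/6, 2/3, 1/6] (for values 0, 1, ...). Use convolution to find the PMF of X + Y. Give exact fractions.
P(X+Y=k) = Σ_i P(X=i)·P(Y=k-i) — a convolution of [1/2, 1/2] and [1/6, 2/3, 1/6]. P(X+Y=0) = (1/2)×(1/6) = 1/12; P(X+Y=1) = (1/2)×(2/3) + (1/2)×(1/6) = 1/3 + 1/12 = 5/12; P(X+Y=2) = (1/2)×(1/6) + (1/2)×(2/3) = 1/12 + 1/3 = 5/12; P(X+Y=3) = (1/2)×(1/6) = 1/12. PMF: [1/12, 5/12, 5/12, 1/12] (sums to 1 ✓)

[1/12, 5/12, 5/12, 1/12]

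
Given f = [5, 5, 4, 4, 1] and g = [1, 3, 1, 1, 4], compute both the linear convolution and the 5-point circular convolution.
Linear: y_lin[0] = 5×1 = 5; y_lin[1] = 5×3 + 5×1 = 20; y_lin[2] = 5×1 + 5×3 + 4×1 = 24; y_lin[3] = 5×1 + 5×1 + 4×3 + 4×1 = 26; y_lin[4] = 5×4 + 5×1 + 4×1 + 4×3 + 1×1 = 42; y_lin[5] = 5×4 + 4×1 + 4×1 + 1×3 = 31; y_lin[6] = 4×4 + 4×1 + 1×1 = 21; y_lin[7] = 4×4 + 1×1 = 17; y_lin[8] = 1×4 = 4 → [5, 20, 24, 26, 42, 31, 21, 17, 4]. Circular (length 5): y[0] = 5×1 + 5×4 + 4×1 + 4×1 + 1×3 = 36; y[1] = 5×3 + 5×1 + 4×4 + 4×1 + 1×1 = 41; y[2] = 5×1 + 5×3 + 4×1 + 4×4 + 1×1 = 41; y[3] = 5×1 + 5×1 + 4×3 + 4×1 + 1×4 = 30; y[4] = 5×4 + 5×1 + 4×1 + 4×3 + 1×1 = 42 → [36, 41, 41, 30, 42]

Linear: [5, 20, 24, 26, 42, 31, 21, 17, 4], Circular: [36, 41, 41, 30, 42]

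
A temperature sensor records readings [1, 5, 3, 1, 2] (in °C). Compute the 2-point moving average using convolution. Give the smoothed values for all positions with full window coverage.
2-point moving average kernel = [1, 1]. Apply in 'valid' mode (full window coverage): avg[0] = (1 + 5) / 2 = 3.0; avg[1] = (5 + 3) / 2 = 4.0; avg[2] = (3 + 1) / 2 = 2.0; avg[3] = (1 + 2) / 2 = 1.5. Smoothed values: [3.0, 4.0, 2.0, 1.5]

[3.0, 4.0, 2.0, 1.5]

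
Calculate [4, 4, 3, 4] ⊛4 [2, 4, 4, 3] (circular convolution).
Use y[k] = Σ_j x[j]·h[(k-j) mod 4]. y[0] = 4×2 + 4×3 + 3×4 + 4×4 = 48; y[1] = 4×4 + 4×2 + 3×3 + 4×4 = 49; y[2] = 4×4 + 4×4 + 3×2 + 4×3 = 50; y[3] = 4×3 + 4×4 + 3×4 + 4×2 = 48. Result: [48, 49, 50, 48]

[48, 49, 50, 48]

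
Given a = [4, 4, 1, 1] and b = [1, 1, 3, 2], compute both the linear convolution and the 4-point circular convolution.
Linear: y_lin[0] = 4×1 = 4; y_lin[1] = 4×1 + 4×1 = 8; y_lin[2] = 4×3 + 4×1 + 1×1 = 17; y_lin[3] = 4×2 + 4×3 + 1×1 + 1×1 = 22; y_lin[4] = 4×2 + 1×3 + 1×1 = 12; y_lin[5] = 1×2 + 1×3 = 5; y_lin[6] = 1×2 = 2 → [4, 8, 17, 22, 12, 5, 2]. Circular (length 4): y[0] = 4×1 + 4×2 + 1×3 + 1×1 = 16; y[1] = 4×1 + 4×1 + 1×2 + 1×3 = 13; y[2] = 4×3 + 4×1 + 1×1 + 1×2 = 19; y[3] = 4×2 + 4×3 + 1×1 + 1×1 = 22 → [16, 13, 19, 22]

Linear: [4, 8, 17, 22, 12, 5, 2], Circular: [16, 13, 19, 22]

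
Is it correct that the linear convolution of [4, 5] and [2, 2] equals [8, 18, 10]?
Recompute linear convolution of [4, 5] and [2, 2]: y[0] = 4×2 = 8; y[1] = 4×2 + 5×2 = 18; y[2] = 5×2 = 10 → [8, 18, 10]. Given [8, 18, 10] matches, so answer: Yes

Yes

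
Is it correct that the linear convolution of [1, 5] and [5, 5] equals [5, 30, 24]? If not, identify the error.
Recompute linear convolution of [1, 5] and [5, 5]: y[0] = 1×5 = 5; y[1] = 1×5 + 5×5 = 30; y[2] = 5×5 = 25 → [5, 30, 25]. Compare to given [5, 30, 24]: they differ at index 2: given 24, correct 25, so answer: No

No. Error at index 2: given 24, correct 25.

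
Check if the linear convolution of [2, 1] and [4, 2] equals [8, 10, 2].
Recompute linear convolution of [2, 1] and [4, 2]: y[0] = 2×4 = 8; y[1] = 2×2 + 1×4 = 8; y[2] = 1×2 = 2 → [8, 8, 2]. Compare to given [8, 10, 2]: they differ at index 1: given 10, correct 8, so answer: No

No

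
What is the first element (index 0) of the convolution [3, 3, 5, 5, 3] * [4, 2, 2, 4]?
Use y[k] = Σ_i a[i]·b[k-i] at k=0. y[0] = 3×4 = 12

12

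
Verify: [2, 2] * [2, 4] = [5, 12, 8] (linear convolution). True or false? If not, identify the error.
Recompute linear convolution of [2, 2] and [2, 4]: y[0] = 2×2 = 4; y[1] = 2×4 + 2×2 = 12; y[2] = 2×4 = 8 → [4, 12, 8]. Compare to given [5, 12, 8]: they differ at index 0: given 5, correct 4, so answer: No

No. Error at index 0: given 5, correct 4.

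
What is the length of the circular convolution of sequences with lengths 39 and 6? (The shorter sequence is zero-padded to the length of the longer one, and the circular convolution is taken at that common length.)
Circular convolution (zero-padding the shorter input) has length max(m, n) = max(39, 6) = 39

39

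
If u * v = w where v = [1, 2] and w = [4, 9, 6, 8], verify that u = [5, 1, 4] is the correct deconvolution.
Forward-compute [5, 1, 4] * [1, 2]: w[0] = 5×1 = 5; w[1] = 5×2 + 1×1 = 11; w[2] = 1×2 + 4×1 = 6; w[3] = 4×2 = 8 → [5, 11, 6, 8]. Does not match given w = [4, 9, 6, 8].

Not verified. [5, 1, 4] * [1, 2] = [5, 11, 6, 8], which differs from [4, 9, 6, 8] at index 0.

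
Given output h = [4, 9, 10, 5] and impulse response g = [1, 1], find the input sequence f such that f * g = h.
Deconvolve h=[4, 9, 10, 5] by g=[1, 1]. Since g[0]=1, solve forward: f[0] = h[0] / 1 = 4; f[1] = (h[1] - 4×1) / 1 = 5; f[2] = (h[2] - 5×1) / 1 = 5. So f = [4, 5, 5]. Check by forward convolution: h[0] = 4×1 = 4; h[1] = 4×1 + 5×1 = 9; h[2] = 5×1 + 5×1 = 10; h[3] = 5×1 = 5

[4, 5, 5]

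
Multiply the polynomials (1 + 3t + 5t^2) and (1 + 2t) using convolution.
Ascending coefficients: a = [1, 3, 5], b = [1, 2]. c[0] = 1×1 = 1; c[1] = 1×2 + 3×1 = 5; c[2] = 3×2 + 5×1 = 11; c[3] = 5×2 = 10. Result coefficients: [1, 5, 11, 10] → 1 + 5t + 11t^2 + 10t^3

1 + 5t + 11t^2 + 10t^3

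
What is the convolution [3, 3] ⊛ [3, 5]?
y[0] = 3×3 = 9; y[1] = 3×5 + 3×3 = 24; y[2] = 3×5 = 15

[9, 24, 15]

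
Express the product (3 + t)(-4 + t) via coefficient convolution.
Ascending coefficients: a = [3, 1], b = [-4, 1]. c[0] = 3×-4 = -12; c[1] = 3×1 + 1×-4 = -1; c[2] = 1×1 = 1. Result coefficients: [-12, -1, 1] → -12 - t + t^2

-12 - t + t^2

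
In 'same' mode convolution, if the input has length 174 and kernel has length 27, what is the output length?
'Same' mode returns an output with the same length as the input: 174

174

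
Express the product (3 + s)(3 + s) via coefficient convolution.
Ascending coefficients: a = [3, 1], b = [3, 1]. c[0] = 3×3 = 9; c[1] = 3×1 + 1×3 = 6; c[2] = 1×1 = 1. Result coefficients: [9, 6, 1] → 9 + 6s + s^2

9 + 6s + s^2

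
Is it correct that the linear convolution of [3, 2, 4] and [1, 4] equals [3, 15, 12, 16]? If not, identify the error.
Recompute linear convolution of [3, 2, 4] and [1, 4]: y[0] = 3×1 = 3; y[1] = 3×4 + 2×1 = 14; y[2] = 2×4 + 4×1 = 12; y[3] = 4×4 = 16 → [3, 14, 12, 16]. Compare to given [3, 15, 12, 16]: they differ at index 1: given 15, correct 14, so answer: No

No. Error at index 1: given 15, correct 14.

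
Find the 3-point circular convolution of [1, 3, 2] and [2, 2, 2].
Use y[k] = Σ_j f[j]·g[(k-j) mod 3]. y[0] = 1×2 + 3×2 + 2×2 = 12; y[1] = 1×2 + 3×2 + 2×2 = 12; y[2] = 1×2 + 3×2 + 2×2 = 12. Result: [12, 12, 12]

[12, 12, 12]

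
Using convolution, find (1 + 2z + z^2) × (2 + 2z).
Ascending coefficients: a = [1, 2, 1], b = [2, 2]. c[0] = 1×2 = 2; c[1] = 1×2 + 2×2 = 6; c[2] = 2×2 + 1×2 = 6; c[3] = 1×2 = 2. Result coefficients: [2, 6, 6, 2] → 2 + 6z + 6z^2 + 2z^3

2 + 6z + 6z^2 + 2z^3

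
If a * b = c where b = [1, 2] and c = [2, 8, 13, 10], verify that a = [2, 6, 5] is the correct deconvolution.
Forward-compute [2, 6, 5] * [1, 2]: c[0] = 2×1 = 2; c[1] = 2×2 + 6×1 = 10; c[2] = 6×2 + 5×1 = 17; c[3] = 5×2 = 10 → [2, 10, 17, 10]. Does not match given c = [2, 8, 13, 10].

Not verified. [2, 6, 5] * [1, 2] = [2, 10, 17, 10], which differs from [2, 8, 13, 10] at index 1.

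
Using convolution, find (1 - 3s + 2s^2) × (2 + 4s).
Ascending coefficients: a = [1, -3, 2], b = [2, 4]. c[0] = 1×2 = 2; c[1] = 1×4 + -3×2 = -2; c[2] = -3×4 + 2×2 = -8; c[3] = 2×4 = 8. Result coefficients: [2, -2, -8, 8] → 2 - 2s - 8s^2 + 8s^3

2 - 2s - 8s^2 + 8s^3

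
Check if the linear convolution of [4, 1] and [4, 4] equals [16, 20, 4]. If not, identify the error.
Recompute linear convolution of [4, 1] and [4, 4]: y[0] = 4×4 = 16; y[1] = 4×4 + 1×4 = 20; y[2] = 1×4 = 4 → [16, 20, 4]. Given [16, 20, 4] matches, so answer: Yes

Yes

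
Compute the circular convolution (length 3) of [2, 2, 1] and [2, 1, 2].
Use y[k] = Σ_j a[j]·b[(k-j) mod 3]. y[0] = 2×2 + 2×2 + 1×1 = 9; y[1] = 2×1 + 2×2 + 1×2 = 8; y[2] = 2×2 + 2×1 + 1×2 = 8. Result: [9, 8, 8]

[9, 8, 8]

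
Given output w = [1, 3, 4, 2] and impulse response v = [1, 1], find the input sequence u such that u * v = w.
Deconvolve w=[1, 3, 4, 2] by v=[1, 1]. Since v[0]=1, solve forward: u[0] = w[0] / 1 = 1; u[1] = (w[1] - 1×1) / 1 = 2; u[2] = (w[2] - 2×1) / 1 = 2. So u = [1, 2, 2]. Check by forward convolution: w[0] = 1×1 = 1; w[1] = 1×1 + 2×1 = 3; w[2] = 2×1 + 2×1 = 4; w[3] = 2×1 = 2

[1, 2, 2]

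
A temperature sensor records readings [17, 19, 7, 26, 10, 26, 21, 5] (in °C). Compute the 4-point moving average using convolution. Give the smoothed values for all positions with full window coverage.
4-point moving average kernel = [1, 1, 1, 1]. Apply in 'valid' mode (full window coverage): avg[0] = (17 + 19 + 7 + 26) / 4 = 17.25; avg[1] = (19 + 7 + 26 + 10) / 4 = 15.5; avg[2] = (7 + 26 + 10 + 26) / 4 = 17.25; avg[3] = (26 + 10 + 26 + 21) / 4 = 20.75; avg[4] = (10 + 26 + 21 + 5) / 4 = 15.5. Smoothed values: [17.25, 15.5, 17.25, 20.75, 15.5]

[17.25, 15.5, 17.25, 20.75, 15.5]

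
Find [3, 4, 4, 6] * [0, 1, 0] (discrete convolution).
y[0] = 3×0 = 0; y[1] = 3×1 + 4×0 = 3; y[2] = 3×0 + 4×1 + 4×0 = 4; y[3] = 4×0 + 4×1 + 6×0 = 4; y[4] = 4×0 + 6×1 = 6; y[5] = 6×0 = 0

[0, 3, 4, 4, 6, 0]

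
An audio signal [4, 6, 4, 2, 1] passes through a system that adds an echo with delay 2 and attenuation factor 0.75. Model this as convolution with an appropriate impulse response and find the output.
Direct-path + delayed-attenuated-path model → impulse response h = [1, 0, 0.75] (1 at lag 0, 0.75 at lag 2). Output y[n] = x[n] + 0.75·x[n - 2] (with x[n] = 0 outside 0..4): y[0] = 4 + 0.75×0 = 4; y[1] = 6 + 0.75×0 = 6; y[2] = 4 + 0.75×4 = 7.0; y[3] = 2 + 0.75×6 = 6.5; y[4] = 1 + 0.75×4 = 4.0; y[5] = 0 + 0.75×2 = 1.5; y[6] = 0 + 0.75×1 = 0.75. So y = [4, 6, 7.0, 6.5, 4.0, 1.5, 0.75]

[4, 6, 7.0, 6.5, 4.0, 1.5, 0.75]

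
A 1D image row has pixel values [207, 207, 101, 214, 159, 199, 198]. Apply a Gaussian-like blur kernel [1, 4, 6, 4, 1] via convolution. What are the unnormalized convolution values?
Convolve image row [207, 207, 101, 214, 159, 199, 198] with kernel [1, 4, 6, 4, 1]: y[0] = 207×1 = 207; y[1] = 207×4 + 207×1 = 1035; y[2] = 207×6 + 207×4 + 101×1 = 2171; y[3] = 207×4 + 207×6 + 101×4 + 214×1 = 2688; y[4] = 207×1 + 207×4 + 101×6 + 214×4 + 159×1 = 2656; y[5] = 207×1 + 101×4 + 214×6 + 159×4 + 199×1 = 2730; y[6] = 101×1 + 214×4 + 159×6 + 199×4 + 198×1 = 2905; y[7] = 214×1 + 159×4 + 199×6 + 198×4 = 2836; y[8] = 159×1 + 199×4 + 198×6 = 2143; y[9] = 199×1 + 198×4 = 991; y[10] = 198×1 = 198 → [207, 1035, 2171, 2688, 2656, 2730, 2905, 2836, 2143, 991, 198]. Normalization factor = sum(kernel) = 16.

[207, 1035, 2171, 2688, 2656, 2730, 2905, 2836, 2143, 991, 198]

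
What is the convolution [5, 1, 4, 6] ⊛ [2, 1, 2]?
y[0] = 5×2 = 10; y[1] = 5×1 + 1×2 = 7; y[2] = 5×2 + 1×1 + 4×2 = 19; y[3] = 1×2 + 4×1 + 6×2 = 18; y[4] = 4×2 + 6×1 = 14; y[5] = 6×2 = 12

[10, 7, 19, 18, 14, 12]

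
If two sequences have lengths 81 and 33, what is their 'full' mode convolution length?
Linear/full convolution length: m + n - 1 = 81 + 33 - 1 = 113

113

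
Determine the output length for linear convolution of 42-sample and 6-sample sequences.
Linear/full convolution length: m + n - 1 = 42 + 6 - 1 = 47

47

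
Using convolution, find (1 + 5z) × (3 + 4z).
Ascending coefficients: a = [1, 5], b = [3, 4]. c[0] = 1×3 = 3; c[1] = 1×4 + 5×3 = 19; c[2] = 5×4 = 20. Result coefficients: [3, 19, 20] → 3 + 19z + 20z^2

3 + 19z + 20z^2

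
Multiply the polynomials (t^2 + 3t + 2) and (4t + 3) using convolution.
Ascending coefficients: a = [2, 3, 1], b = [3, 4]. c[0] = 2×3 = 6; c[1] = 2×4 + 3×3 = 17; c[2] = 3×4 + 1×3 = 15; c[3] = 1×4 = 4. Result coefficients: [6, 17, 15, 4] → 4t^3 + 15t^2 + 17t + 6

4t^3 + 15t^2 + 17t + 6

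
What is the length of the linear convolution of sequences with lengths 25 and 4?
Linear/full convolution length: m + n - 1 = 25 + 4 - 1 = 28

28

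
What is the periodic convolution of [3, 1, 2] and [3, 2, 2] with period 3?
Use y[k] = Σ_j u[j]·v[(k-j) mod 3]. y[0] = 3×3 + 1×2 + 2×2 = 15; y[1] = 3×2 + 1×3 + 2×2 = 13; y[2] = 3×2 + 1×2 + 2×3 = 14. Result: [15, 13, 14]

[15, 13, 14]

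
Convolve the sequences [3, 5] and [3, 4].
y[0] = 3×3 = 9; y[1] = 3×4 + 5×3 = 27; y[2] = 5×4 = 20

[9, 27, 20]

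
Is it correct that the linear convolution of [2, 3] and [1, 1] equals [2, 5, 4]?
Recompute linear convolution of [2, 3] and [1, 1]: y[0] = 2×1 = 2; y[1] = 2×1 + 3×1 = 5; y[2] = 3×1 = 3 → [2, 5, 3]. Compare to given [2, 5, 4]: they differ at index 2: given 4, correct 3, so answer: No

No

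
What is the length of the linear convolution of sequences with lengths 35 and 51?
Linear/full convolution length: m + n - 1 = 35 + 51 - 1 = 85

85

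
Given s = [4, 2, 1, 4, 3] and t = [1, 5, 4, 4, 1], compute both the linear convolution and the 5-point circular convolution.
Linear: y_lin[0] = 4×1 = 4; y_lin[1] = 4×5 + 2×1 = 22; y_lin[2] = 4×4 + 2×5 + 1×1 = 27; y_lin[3] = 4×4 + 2×4 + 1×5 + 4×1 = 33; y_lin[4] = 4×1 + 2×4 + 1×4 + 4×5 + 3×1 = 39; y_lin[5] = 2×1 + 1×4 + 4×4 + 3×5 = 37; y_lin[6] = 1×1 + 4×4 + 3×4 = 29; y_lin[7] = 4×1 + 3×4 = 16; y_lin[8] = 3×1 = 3 → [4, 22, 27, 33, 39, 37, 29, 16, 3]. Circular (length 5): y[0] = 4×1 + 2×1 + 1×4 + 4×4 + 3×5 = 41; y[1] = 4×5 + 2×1 + 1×1 + 4×4 + 3×4 = 51; y[2] = 4×4 + 2×5 + 1×1 + 4×1 + 3×4 = 43; y[3] = 4×4 + 2×4 + 1×5 + 4×1 + 3×1 = 36; y[4] = 4×1 + 2×4 + 1×4 + 4×5 + 3×1 = 39 → [41, 51, 43, 36, 39]

Linear: [4, 22, 27, 33, 39, 37, 29, 16, 3], Circular: [41, 51, 43, 36, 39]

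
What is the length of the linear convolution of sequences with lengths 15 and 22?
Linear/full convolution length: m + n - 1 = 15 + 22 - 1 = 36

36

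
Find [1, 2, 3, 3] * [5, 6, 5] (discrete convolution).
y[0] = 1×5 = 5; y[1] = 1×6 + 2×5 = 16; y[2] = 1×5 + 2×6 + 3×5 = 32; y[3] = 2×5 + 3×6 + 3×5 = 43; y[4] = 3×5 + 3×6 = 33; y[5] = 3×5 = 15

[5, 16, 32, 43, 33, 15]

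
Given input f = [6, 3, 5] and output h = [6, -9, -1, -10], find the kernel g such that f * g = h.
Output length 4 = len(f) + len(g) - 1 ⇒ len(g) = 2. Solve g forward using g[k] = (h[k] - Σ_{i≥1} f[i]·g[k-i]) / f[0]: g[0] = h[0] / f[0] = 6 / 6 = 1; g[1] = (h[1] - 3×1) / f[0] = (-9 - 3×1) / 6 = -2. So g = [1, -2]. Forward-check [6, 3, 5] * [1, -2]: h[0] = 6×1 = 6; h[1] = 6×-2 + 3×1 = -9; h[2] = 3×-2 + 5×1 = -1; h[3] = 5×-2 = -10 → [6, -9, -1, -10] ✓

[1, -2]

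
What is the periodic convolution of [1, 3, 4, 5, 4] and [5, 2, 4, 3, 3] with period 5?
Use y[k] = Σ_j x[j]·h[(k-j) mod 5]. y[0] = 1×5 + 3×3 + 4×3 + 5×4 + 4×2 = 54; y[1] = 1×2 + 3×5 + 4×3 + 5×3 + 4×4 = 60; y[2] = 1×4 + 3×2 + 4×5 + 5×3 + 4×3 = 57; y[3] = 1×3 + 3×4 + 4×2 + 5×5 + 4×3 = 60; y[4] = 1×3 + 3×3 + 4×4 + 5×2 + 4×5 = 58. Result: [54, 60, 57, 60, 58]

[54, 60, 57, 60, 58]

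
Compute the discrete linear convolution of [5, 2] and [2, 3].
y[0] = 5×2 = 10; y[1] = 5×3 + 2×2 = 19; y[2] = 2×3 = 6

[10, 19, 6]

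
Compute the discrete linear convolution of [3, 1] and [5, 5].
y[0] = 3×5 = 15; y[1] = 3×5 + 1×5 = 20; y[2] = 1×5 = 5

[15, 20, 5]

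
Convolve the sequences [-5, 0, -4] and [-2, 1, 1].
y[0] = -5×-2 = 10; y[1] = -5×1 + 0×-2 = -5; y[2] = -5×1 + 0×1 + -4×-2 = 3; y[3] = 0×1 + -4×1 = -4; y[4] = -4×1 = -4

[10, -5, 3, -4, -4]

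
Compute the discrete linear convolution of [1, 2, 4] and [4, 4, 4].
y[0] = 1×4 = 4; y[1] = 1×4 + 2×4 = 12; y[2] = 1×4 + 2×4 + 4×4 = 28; y[3] = 2×4 + 4×4 = 24; y[4] = 4×4 = 16

[4, 12, 28, 24, 16]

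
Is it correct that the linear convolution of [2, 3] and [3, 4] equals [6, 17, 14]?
Recompute linear convolution of [2, 3] and [3, 4]: y[0] = 2×3 = 6; y[1] = 2×4 + 3×3 = 17; y[2] = 3×4 = 12 → [6, 17, 12]. Compare to given [6, 17, 14]: they differ at index 2: given 14, correct 12, so answer: No

No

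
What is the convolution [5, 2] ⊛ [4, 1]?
y[0] = 5×4 = 20; y[1] = 5×1 + 2×4 = 13; y[2] = 2×1 = 2

[20, 13, 2]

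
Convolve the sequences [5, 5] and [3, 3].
y[0] = 5×3 = 15; y[1] = 5×3 + 5×3 = 30; y[2] = 5×3 = 15

[15, 30, 15]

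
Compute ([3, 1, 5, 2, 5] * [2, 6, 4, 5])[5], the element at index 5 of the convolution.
Use y[k] = Σ_i a[i]·b[k-i] at k=5. y[5] = 5×5 + 2×4 + 5×6 = 63

63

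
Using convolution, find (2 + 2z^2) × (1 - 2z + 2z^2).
Ascending coefficients: a = [2, 0, 2], b = [1, -2, 2]. c[0] = 2×1 = 2; c[1] = 2×-2 + 0×1 = -4; c[2] = 2×2 + 0×-2 + 2×1 = 6; c[3] = 0×2 + 2×-2 = -4; c[4] = 2×2 = 4. Result coefficients: [2, -4, 6, -4, 4] → 2 - 4z + 6z^2 - 4z^3 + 4z^4

2 - 4z + 6z^2 - 4z^3 + 4z^4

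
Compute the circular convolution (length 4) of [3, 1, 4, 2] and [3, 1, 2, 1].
Use y[k] = Σ_j a[j]·b[(k-j) mod 4]. y[0] = 3×3 + 1×1 + 4×2 + 2×1 = 20; y[1] = 3×1 + 1×3 + 4×1 + 2×2 = 14; y[2] = 3×2 + 1×1 + 4×3 + 2×1 = 21; y[3] = 3×1 + 1×2 + 4×1 + 2×3 = 15. Result: [20, 14, 21, 15]

[20, 14, 21, 15]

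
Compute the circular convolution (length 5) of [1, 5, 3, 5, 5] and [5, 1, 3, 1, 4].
Use y[k] = Σ_j x[j]·h[(k-j) mod 5]. y[0] = 1×5 + 5×4 + 3×1 + 5×3 + 5×1 = 48; y[1] = 1×1 + 5×5 + 3×4 + 5×1 + 5×3 = 58; y[2] = 1×3 + 5×1 + 3×5 + 5×4 + 5×1 = 48; y[3] = 1×1 + 5×3 + 3×1 + 5×5 + 5×4 = 64; y[4] = 1×4 + 5×1 + 3×3 + 5×1 + 5×5 = 48. Result: [48, 58, 48, 64, 48]

[48, 58, 48, 64, 48]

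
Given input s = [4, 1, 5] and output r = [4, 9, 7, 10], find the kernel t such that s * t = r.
Output length 4 = len(s) + len(t) - 1 ⇒ len(t) = 2. Solve t forward using t[k] = (r[k] - Σ_{i≥1} s[i]·t[k-i]) / s[0]: t[0] = r[0] / s[0] = 4 / 4 = 1; t[1] = (r[1] - 1×1) / s[0] = (9 - 1×1) / 4 = 2. So t = [1, 2]. Forward-check [4, 1, 5] * [1, 2]: r[0] = 4×1 = 4; r[1] = 4×2 + 1×1 = 9; r[2] = 1×2 + 5×1 = 7; r[3] = 5×2 = 10 → [4, 9, 7, 10] ✓

[1, 2]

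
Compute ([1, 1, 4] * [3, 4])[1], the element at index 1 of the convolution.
Use y[k] = Σ_i a[i]·b[k-i] at k=1. y[1] = 1×4 + 1×3 = 7

7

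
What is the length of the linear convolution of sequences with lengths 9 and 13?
Linear/full convolution length: m + n - 1 = 9 + 13 - 1 = 21

21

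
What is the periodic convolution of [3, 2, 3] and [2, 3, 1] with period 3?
Use y[k] = Σ_j f[j]·g[(k-j) mod 3]. y[0] = 3×2 + 2×1 + 3×3 = 17; y[1] = 3×3 + 2×2 + 3×1 = 16; y[2] = 3×1 + 2×3 + 3×2 = 15. Result: [17, 16, 15]

[17, 16, 15]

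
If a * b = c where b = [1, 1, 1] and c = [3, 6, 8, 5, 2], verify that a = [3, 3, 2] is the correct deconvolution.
Forward-compute [3, 3, 2] * [1, 1, 1]: c[0] = 3×1 = 3; c[1] = 3×1 + 3×1 = 6; c[2] = 3×1 + 3×1 + 2×1 = 8; c[3] = 3×1 + 2×1 = 5; c[4] = 2×1 = 2 → [3, 6, 8, 5, 2]. Matches given c = [3, 6, 8, 5, 2], so verified.

Verified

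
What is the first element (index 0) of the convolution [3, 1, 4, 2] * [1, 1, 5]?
Use y[k] = Σ_i a[i]·b[k-i] at k=0. y[0] = 3×1 = 3

3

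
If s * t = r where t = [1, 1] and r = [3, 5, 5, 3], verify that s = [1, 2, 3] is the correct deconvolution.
Forward-compute [1, 2, 3] * [1, 1]: r[0] = 1×1 = 1; r[1] = 1×1 + 2×1 = 3; r[2] = 2×1 + 3×1 = 5; r[3] = 3×1 = 3 → [1, 3, 5, 3]. Does not match given r = [3, 5, 5, 3].

Not verified. [1, 2, 3] * [1, 1] = [1, 3, 5, 3], which differs from [3, 5, 5, 3] at index 0.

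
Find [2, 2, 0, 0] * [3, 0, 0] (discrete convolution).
y[0] = 2×3 = 6; y[1] = 2×0 + 2×3 = 6; y[2] = 2×0 + 2×0 + 0×3 = 0; y[3] = 2×0 + 0×0 + 0×3 = 0; y[4] = 0×0 + 0×0 = 0; y[5] = 0×0 = 0

[6, 6, 0, 0, 0, 0]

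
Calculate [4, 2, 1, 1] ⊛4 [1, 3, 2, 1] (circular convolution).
Use y[k] = Σ_j x[j]·h[(k-j) mod 4]. y[0] = 4×1 + 2×1 + 1×2 + 1×3 = 11; y[1] = 4×3 + 2×1 + 1×1 + 1×2 = 17; y[2] = 4×2 + 2×3 + 1×1 + 1×1 = 16; y[3] = 4×1 + 2×2 + 1×3 + 1×1 = 12. Result: [11, 17, 16, 12]

[11, 17, 16, 12]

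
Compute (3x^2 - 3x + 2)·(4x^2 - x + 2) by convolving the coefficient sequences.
Ascending coefficients: a = [2, -3, 3], b = [2, -1, 4]. c[0] = 2×2 = 4; c[1] = 2×-1 + -3×2 = -8; c[2] = 2×4 + -3×-1 + 3×2 = 17; c[3] = -3×4 + 3×-1 = -15; c[4] = 3×4 = 12. Result coefficients: [4, -8, 17, -15, 12] → 12x^4 - 15x^3 + 17x^2 - 8x + 4

12x^4 - 15x^3 + 17x^2 - 8x + 4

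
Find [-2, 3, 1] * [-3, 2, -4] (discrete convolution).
y[0] = -2×-3 = 6; y[1] = -2×2 + 3×-3 = -13; y[2] = -2×-4 + 3×2 + 1×-3 = 11; y[3] = 3×-4 + 1×2 = -10; y[4] = 1×-4 = -4

[6, -13, 11, -10, -4]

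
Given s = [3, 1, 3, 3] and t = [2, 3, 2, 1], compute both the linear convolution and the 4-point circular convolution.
Linear: y_lin[0] = 3×2 = 6; y_lin[1] = 3×3 + 1×2 = 11; y_lin[2] = 3×2 + 1×3 + 3×2 = 15; y_lin[3] = 3×1 + 1×2 + 3×3 + 3×2 = 20; y_lin[4] = 1×1 + 3×2 + 3×3 = 16; y_lin[5] = 3×1 + 3×2 = 9; y_lin[6] = 3×1 = 3 → [6, 11, 15, 20, 16, 9, 3]. Circular (length 4): y[0] = 3×2 + 1×1 + 3×2 + 3×3 = 22; y[1] = 3×3 + 1×2 + 3×1 + 3×2 = 20; y[2] = 3×2 + 1×3 + 3×2 + 3×1 = 18; y[3] = 3×1 + 1×2 + 3×3 + 3×2 = 20 → [22, 20, 18, 20]

Linear: [6, 11, 15, 20, 16, 9, 3], Circular: [22, 20, 18, 20]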